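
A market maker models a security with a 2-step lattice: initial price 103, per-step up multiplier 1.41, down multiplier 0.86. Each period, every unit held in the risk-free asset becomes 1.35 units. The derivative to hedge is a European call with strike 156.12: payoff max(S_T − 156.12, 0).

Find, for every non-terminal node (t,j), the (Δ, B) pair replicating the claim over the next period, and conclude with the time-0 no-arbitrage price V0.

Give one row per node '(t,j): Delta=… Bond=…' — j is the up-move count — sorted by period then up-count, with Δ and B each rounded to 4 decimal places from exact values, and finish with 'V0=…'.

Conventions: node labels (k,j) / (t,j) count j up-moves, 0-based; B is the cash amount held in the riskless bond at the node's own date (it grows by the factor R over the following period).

Since d<R<u, set p* = (R−d)/(u−d) = 0.8909; price each node as the discounted p*-expectation of its children.
Payoffs at expiry: V(2,0)=0.0000, V(2,1)=0.0000, V(2,2)=48.6543
  t=1,j=0: stock 88.5800 → up 124.8978 (V=0.0000), down 76.1788 (V=0.0000). Price 0.0000; hedge Δ=0.0000, bond B=0.0000.
  t=1,j=1: stock 145.2300 → up 204.7743 (V=48.6543), down 124.8978 (V=0.0000). Price 32.1086; hedge Δ=0.6091, bond B=-56.3538.
  t=0,j=0: stock 103.0000 → up 145.2300 (V=32.1086), down 88.5800 (V=0.0000). Price 21.1895; hedge Δ=0.5668, bond B=-37.1897.
As a check, the time-0 holding Δ(0,0)·S0 + B(0,0) comes to 21.1895 — exactly V0.

(0,0): Delta=0.5668 Bond=-37.1897
(1,0): Delta=0.0000 Bond=0.0000
(1,1): Delta=0.6091 Bond=-56.3538
V0=21.1895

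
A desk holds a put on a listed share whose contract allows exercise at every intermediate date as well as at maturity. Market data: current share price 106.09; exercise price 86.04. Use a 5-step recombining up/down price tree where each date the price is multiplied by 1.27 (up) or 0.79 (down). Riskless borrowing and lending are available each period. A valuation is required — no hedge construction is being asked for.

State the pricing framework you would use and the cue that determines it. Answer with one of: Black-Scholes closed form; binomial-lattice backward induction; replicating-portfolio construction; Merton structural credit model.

Key observation: the defining feature is the embedded early-exercise option across 5 discrete dates on the spot-106.09 tree; pricing the strike-86.04 put means working backward with an exercise test at every node.

framework: binomial-lattice backward induction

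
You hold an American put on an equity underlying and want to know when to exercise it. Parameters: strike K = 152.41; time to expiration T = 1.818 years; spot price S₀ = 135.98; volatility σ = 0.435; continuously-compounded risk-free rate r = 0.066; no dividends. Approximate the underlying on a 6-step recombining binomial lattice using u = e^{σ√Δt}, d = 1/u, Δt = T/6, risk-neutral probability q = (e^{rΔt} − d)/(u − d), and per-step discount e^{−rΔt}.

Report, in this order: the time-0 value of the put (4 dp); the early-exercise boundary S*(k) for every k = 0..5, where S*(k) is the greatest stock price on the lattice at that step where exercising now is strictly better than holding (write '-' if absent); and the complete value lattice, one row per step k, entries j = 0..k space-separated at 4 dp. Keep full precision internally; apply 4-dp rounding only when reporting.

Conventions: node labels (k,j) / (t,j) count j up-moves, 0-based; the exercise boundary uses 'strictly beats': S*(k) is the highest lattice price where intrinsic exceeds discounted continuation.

Δt=0.30300  u=1.27055  d=0.78706  q=0.48220  discount=0.98020
step 6 (expiry): payoffs max(K−S,0) = 120.0856 100.2291 68.1748 16.4300 0.0000 0.0000 0.0000
step 5: (k=5,j=0): S=41.0697, K−S=111.3403, hold=108.3227 ⇒ V=111.3403 exercise | (k=5,j=1): S=66.2983, K−S=86.1117, hold=83.0940 ⇒ V=86.1117 exercise | (k=5,j=2): S=107.0248, K−S=45.3852, hold=42.3676 ⇒ V=45.3852 exercise | (k=5,j=3): S=172.7690, K−S=0.0000, hold=8.3390 ⇒ V=8.3390 continue | (k=5,j=4): S=278.8993, K−S=0.0000, hold=0.0000 ⇒ V=0.0000 continue | (k=5,j=5): S=450.2244, K−S=0.0000, hold=0.0000 ⇒ V=0.0000 continue  boundary S*=107.0248
step 4: (k=4,j=0): S=52.1809, K−S=100.2291, hold=97.2114 ⇒ V=100.2291 exercise | (k=4,j=1): S=84.2352, K−S=68.1748, hold=65.1572 ⇒ V=68.1748 exercise | (k=4,j=2): S=135.9800, K−S=16.4300, hold=26.9766 ⇒ V=26.9766 continue | (k=4,j=3): S=219.5112, K−S=0.0000, hold=4.2324 ⇒ V=4.2324 continue | (k=4,j=4): S=354.3547, K−S=0.0000, hold=0.0000 ⇒ V=0.0000 continue  boundary S*=84.2352
step 3: (k=3,j=0): S=66.2983, K−S=86.1117, hold=83.0940 ⇒ V=86.1117 exercise | (k=3,j=1): S=107.0248, K−S=45.3852, hold=47.3525 ⇒ V=47.3525 continue | (k=3,j=2): S=172.7690, K−S=0.0000, hold=15.6924 ⇒ V=15.6924 continue | (k=3,j=3): S=278.8993, K−S=0.0000, hold=2.1482 ⇒ V=2.1482 continue  boundary S*=66.2983
step 2: (k=2,j=0): S=84.2352, K−S=68.1748, hold=66.0870 ⇒ V=68.1748 exercise | (k=2,j=1): S=135.9800, K−S=16.4300, hold=31.4507 ⇒ V=31.4507 continue | (k=2,j=2): S=219.5112, K−S=0.0000, hold=8.9799 ⇒ V=8.9799 continue  boundary S*=84.2352
step 1: (k=1,j=0): S=107.0248, K−S=45.3852, hold=49.4672 ⇒ V=49.4672 continue | (k=1,j=1): S=172.7690, K−S=0.0000, hold=20.2071 ⇒ V=20.2071 continue  boundary S*=-
step 0: (k=0,j=0): S=135.9800, K−S=16.4300, hold=34.6579 ⇒ V=34.6579 continue  boundary S*=-

price = 34.6579
boundary = - - 84.2352 66.2983 84.2352 107.0248
tree:
34.6579
49.4672 20.2071
68.1748 31.4507 8.9799
86.1117 47.3525 15.6924 2.1482
100.2291 68.1748 26.9766 4.2324 0.0000
111.3403 86.1117 45.3852 8.3390 0.0000 0.0000
120.0856 100.2291 68.1748 16.4300 0.0000 0.0000 0.0000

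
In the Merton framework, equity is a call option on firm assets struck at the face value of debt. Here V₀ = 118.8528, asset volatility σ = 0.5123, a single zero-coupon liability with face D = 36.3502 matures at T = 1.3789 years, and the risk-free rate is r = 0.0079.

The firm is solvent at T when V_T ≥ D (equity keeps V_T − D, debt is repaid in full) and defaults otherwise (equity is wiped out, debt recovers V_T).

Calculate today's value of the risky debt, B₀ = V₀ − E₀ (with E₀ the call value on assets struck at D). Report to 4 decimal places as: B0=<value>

B0=35.6231

With assets at 118.8528 and a single debt payment of 36.3502 at 1.3789 years:
d₁ = [ln(V₀/D) + (r + σ²/2)T] / (σ√T)
   = [ln(118.8528/36.3502) + (0.0079 + 0.5·0.5123²)·1.3789] / (0.5123·√1.3789)
   = [1.184686 + 0.191840] / 0.601576 = 2.288199
d₂ = d₁ − σ√T = 2.288199 − 0.601576 = 1.686623
N(d₁) = 0.988937,  N(d₂) = 0.954162,  e^(−rT) = 0.989166
E₀ = V₀·N(d₁) − D·e^(−rT)·N(d₂)
   = 118.8528·0.988937 − 36.3502·0.989166·0.954162 = 83.229727
B₀ = V₀ − E₀ = 118.8528 − 83.229727 = 35.623073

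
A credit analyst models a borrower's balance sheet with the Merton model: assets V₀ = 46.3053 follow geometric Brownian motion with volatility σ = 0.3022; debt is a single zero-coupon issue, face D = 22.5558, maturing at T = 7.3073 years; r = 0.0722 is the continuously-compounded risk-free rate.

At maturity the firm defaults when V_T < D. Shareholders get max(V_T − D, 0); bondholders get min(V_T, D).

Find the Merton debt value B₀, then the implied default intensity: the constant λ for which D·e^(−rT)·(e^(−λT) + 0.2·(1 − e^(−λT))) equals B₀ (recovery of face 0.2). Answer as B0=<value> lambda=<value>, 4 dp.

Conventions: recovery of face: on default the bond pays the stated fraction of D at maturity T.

B0=12.7818 lambda=0.0069

Equity is a call on the firm's assets struck at D = 22.5558:
d₁ = [ln(V₀/D) + (r + σ²/2)T] / (σ√T)
   = [ln(46.3053/22.5558) + (0.0722 + 0.5·0.3022²)·7.3073] / (0.3022·√7.3073)
   = [0.719264 + 0.861256] / 0.816908 = 1.934760
d₂ = d₁ − σ√T = 1.934760 − 0.816908 = 1.117853
N(d₁) = 0.973490,  N(d₂) = 0.868185,  e^(−rT) = 0.590027
E₀ = V₀·N(d₁) − D·e^(−rT)·N(d₂)
   = 46.3053·0.973490 − 22.5558·0.590027·0.868185 = 33.523486
B₀ = V₀ − E₀ = 46.3053 − 33.523486 = 12.781814
e^(−λT) = (B₀·e^(rT)/D − 0.2)/(1 − 0.2) = (12.7818·1.694838/22.5558 − 0.2)/0.8 = 0.95052704
λ = −ln(0.95052704)/7.3073 = 0.006944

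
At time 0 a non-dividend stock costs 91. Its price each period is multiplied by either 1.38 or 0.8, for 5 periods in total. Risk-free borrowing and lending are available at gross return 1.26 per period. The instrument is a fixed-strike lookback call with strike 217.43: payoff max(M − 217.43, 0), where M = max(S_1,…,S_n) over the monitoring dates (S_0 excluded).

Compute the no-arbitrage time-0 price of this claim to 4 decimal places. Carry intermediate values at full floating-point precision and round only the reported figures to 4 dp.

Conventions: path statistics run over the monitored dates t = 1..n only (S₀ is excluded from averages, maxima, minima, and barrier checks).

With p* = (R−d)/(u−d) = 0.7931, sum probability × payoff across the paths and divide by R^5.
Enumerate all 2^5 = 32 price paths (U = up ×1.38, D = down ×0.8); each path with k up-moves has probability p*^k·(1−p*)^(5−k).
DDDDD: M=72.8000, payoff=0.0000, prob=0.000379
UDDDD: M=125.5800, payoff=0.0000, prob=0.001453
DUDDD: M=100.4640, payoff=0.0000, prob=0.001453
UUDDD: M=173.3004, payoff=0.0000, prob=0.005571
DDUDD: M=80.3712, payoff=0.0000, prob=0.001453
UDUDD: M=138.6403, payoff=0.0000, prob=0.005571
DUUDD: M=138.6403, payoff=0.0000, prob=0.005571
UUUDD: M=239.1546, payoff=21.7246, prob=0.021355
DDDUD: M=72.8000, payoff=0.0000, prob=0.001453
UDDUD: M=125.5800, payoff=0.0000, prob=0.005571
DUDUD: M=110.9123, payoff=0.0000, prob=0.005571
UUDUD: M=191.3236, payoff=0.0000, prob=0.021355
DDUUD: M=110.9123, payoff=0.0000, prob=0.005571
UDUUD: M=191.3236, payoff=0.0000, prob=0.021355
DUUUD: M=191.3236, payoff=0.0000, prob=0.021355
UUUUD: M=330.0333, payoff=112.6033, prob=0.081860
DDDDU: M=72.8000, payoff=0.0000, prob=0.001453
UDDDU: M=125.5800, payoff=0.0000, prob=0.005571
DUDDU: M=100.4640, payoff=0.0000, prob=0.005571
UUDDU: M=173.3004, payoff=0.0000, prob=0.021355
DDUDU: M=88.7298, payoff=0.0000, prob=0.005571
UDUDU: M=153.0589, payoff=0.0000, prob=0.021355
DUUDU: M=153.0589, payoff=0.0000, prob=0.021355
UUUDU: M=264.0266, payoff=46.5966, prob=0.081860
DDDUU: M=88.7298, payoff=0.0000, prob=0.005571
UDDUU: M=153.0589, payoff=0.0000, prob=0.021355
DUDUU: M=153.0589, payoff=0.0000, prob=0.021355
UUDUU: M=264.0266, payoff=46.5966, prob=0.081860
DDUUU: M=153.0589, payoff=0.0000, prob=0.021355
UDUUU: M=264.0266, payoff=46.5966, prob=0.081860
DUUUU: M=264.0266, payoff=46.5966, prob=0.081860
UUUUU: M=455.4459, payoff=238.0159, prob=0.313797
Price = Σ prob·payoff / R^5 = 99.628030 / 3.175797 = 31.3710

price = 31.3710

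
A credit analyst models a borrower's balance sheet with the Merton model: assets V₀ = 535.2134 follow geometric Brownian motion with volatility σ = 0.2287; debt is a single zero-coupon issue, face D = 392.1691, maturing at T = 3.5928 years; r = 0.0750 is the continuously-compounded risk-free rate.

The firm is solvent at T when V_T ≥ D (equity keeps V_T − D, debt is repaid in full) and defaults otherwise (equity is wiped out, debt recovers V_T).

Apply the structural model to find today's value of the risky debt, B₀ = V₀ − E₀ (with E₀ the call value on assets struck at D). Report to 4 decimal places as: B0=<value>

B0=292.3839

Work the structural quantities from V₀ = 535.2134 against face 392.1691:
d₁ = [ln(V₀/D) + (r + σ²/2)T] / (σ√T)
   = [ln(535.2134/392.1691) + (0.0750 + 0.5·0.2287²)·3.5928] / (0.2287·√3.5928)
   = [0.310972 + 0.363418] / 0.433494 = 1.555711
d₂ = d₁ − σ√T = 1.555711 − 0.433494 = 1.122217
N(d₁) = 0.940112,  N(d₂) = 0.869115,  e^(−rT) = 0.763792
E₀ = V₀·N(d₁) − D·e^(−rT)·N(d₂)
   = 535.2134·0.940112 − 392.1691·0.763792·0.869115 = 242.829476
B₀ = V₀ − E₀ = 535.2134 − 242.829476 = 292.383924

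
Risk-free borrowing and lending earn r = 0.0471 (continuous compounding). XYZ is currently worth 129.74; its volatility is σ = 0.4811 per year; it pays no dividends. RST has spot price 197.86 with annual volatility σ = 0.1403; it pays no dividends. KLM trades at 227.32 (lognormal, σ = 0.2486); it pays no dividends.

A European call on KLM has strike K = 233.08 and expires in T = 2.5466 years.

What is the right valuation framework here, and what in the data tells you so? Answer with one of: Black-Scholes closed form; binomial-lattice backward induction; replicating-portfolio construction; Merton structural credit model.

Key observation: the strike-233.08 call on KLM is European-exercise on a continuously-modelled lognormal underlying, so its value is a single closed-form evaluation.

framework: Black-Scholes closed form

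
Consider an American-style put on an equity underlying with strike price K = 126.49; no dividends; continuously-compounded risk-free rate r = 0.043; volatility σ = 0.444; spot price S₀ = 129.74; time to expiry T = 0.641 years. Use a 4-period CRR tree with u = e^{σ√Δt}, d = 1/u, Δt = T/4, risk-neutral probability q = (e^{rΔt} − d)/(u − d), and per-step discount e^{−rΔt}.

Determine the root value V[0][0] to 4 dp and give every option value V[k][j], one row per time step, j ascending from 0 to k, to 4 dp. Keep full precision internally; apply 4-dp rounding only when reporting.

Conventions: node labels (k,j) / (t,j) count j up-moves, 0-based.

price = 14.4221
tree:
14.4221
23.1018 5.0399
35.5632 9.6668 0.0000
50.3696 18.5413 0.0000 0.0000
62.7650 35.5632 0.0000 0.0000 0.0000

Δt=0.16025  u=1.19451  d=0.83716  q=0.47503  discount=0.99313
step 4 (expiry): payoffs max(K−S,0) = 62.7650 35.5632 0.0000 0.0000 0.0000
k=3: (k=3,j=0): S=76.1204, K−S=50.3696, hold=49.5010 ⇒ V=50.3696 exercise | (k=3,j=1): S=108.6133, K−S=17.8767, hold=18.5413 ⇒ V=18.5413 continue | (k=3,j=2): S=154.9761, K−S=0.0000, hold=0.0000 ⇒ V=0.0000 continue | (k=3,j=3): S=221.1295, K−S=0.0000, hold=0.0000 ⇒ V=0.0000 continue
k=2: (k=2,j=0): S=90.9268, K−S=35.5632, hold=35.0081 ⇒ V=35.5632 exercise | (k=2,j=1): S=129.7400, K−S=0.0000, hold=9.6668 ⇒ V=9.6668 continue | (k=2,j=2): S=185.1210, K−S=0.0000, hold=0.0000 ⇒ V=0.0000 continue
k=1: (k=1,j=0): S=108.6133, K−S=17.8767, hold=23.1018 ⇒ V=23.1018 continue | (k=1,j=1): S=154.9761, K−S=0.0000, hold=5.0399 ⇒ V=5.0399 continue
k=0: (k=0,j=0): S=129.7400, K−S=0.0000, hold=14.4221 ⇒ V=14.4221 continue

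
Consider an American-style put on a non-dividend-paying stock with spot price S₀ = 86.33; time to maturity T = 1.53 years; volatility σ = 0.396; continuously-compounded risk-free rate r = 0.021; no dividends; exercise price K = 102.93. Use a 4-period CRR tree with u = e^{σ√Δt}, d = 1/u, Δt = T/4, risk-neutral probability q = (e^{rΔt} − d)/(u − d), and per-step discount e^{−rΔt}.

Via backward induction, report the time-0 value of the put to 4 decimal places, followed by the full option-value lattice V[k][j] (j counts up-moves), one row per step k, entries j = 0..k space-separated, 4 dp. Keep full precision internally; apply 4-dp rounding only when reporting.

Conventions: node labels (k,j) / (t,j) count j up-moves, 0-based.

price = 26.8932
tree:
26.8932
37.4892 14.6967
50.0327 23.1514 4.8453
61.5234 35.3532 8.9684 0.0000
70.5180 50.0327 16.6000 0.0000 0.0000

Δt=0.38250, u=1.27751, d=0.78277, q=0.45538, disc=e^(-rΔt)=0.99200
k=4 terminal: V=max(K-S,0) → 70.5180 50.0327 16.6000 0.0000 0.0000
k=3: j=0 S=41.4066 intr=61.5234 cont=60.6999 V=61.5234[EX]; j=1 S=67.5768 intr=35.3532 cont=34.5297 V=35.3532[EX]; j=2 S=110.2874 intr=0.0000 cont=8.9684 V=8.9684[hold]; j=3 S=179.9924 intr=0.0000 cont=0.0000 V=0.0000[hold]
k=2: j=0 S=52.8973 intr=50.0327 cont=49.2092 V=50.0327[EX]; j=1 S=86.3300 intr=16.6000 cont=23.1514 V=23.1514[hold]; j=2 S=140.8932 intr=0.0000 cont=4.8453 V=4.8453[hold]
k=1: j=0 S=67.5768 intr=35.3532 cont=37.4892 V=37.4892[hold]; j=1 S=110.2874 intr=0.0000 cont=14.6967 V=14.6967[hold]
k=0: j=0 S=86.3300 intr=16.6000 cont=26.8932 V=26.8932[hold]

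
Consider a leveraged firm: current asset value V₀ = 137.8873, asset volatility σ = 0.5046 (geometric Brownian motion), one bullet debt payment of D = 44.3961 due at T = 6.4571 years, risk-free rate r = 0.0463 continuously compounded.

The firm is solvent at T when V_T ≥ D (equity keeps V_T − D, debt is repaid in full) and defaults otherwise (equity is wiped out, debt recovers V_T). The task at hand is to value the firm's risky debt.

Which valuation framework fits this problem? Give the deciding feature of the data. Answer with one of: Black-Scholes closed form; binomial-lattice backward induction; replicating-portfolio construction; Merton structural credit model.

framework: Merton structural credit model

Key observation: a levered firm with one bullet debt due at 6.4571 years is the canonical structural-credit setup: equity is a call on the firm's assets struck at the face value.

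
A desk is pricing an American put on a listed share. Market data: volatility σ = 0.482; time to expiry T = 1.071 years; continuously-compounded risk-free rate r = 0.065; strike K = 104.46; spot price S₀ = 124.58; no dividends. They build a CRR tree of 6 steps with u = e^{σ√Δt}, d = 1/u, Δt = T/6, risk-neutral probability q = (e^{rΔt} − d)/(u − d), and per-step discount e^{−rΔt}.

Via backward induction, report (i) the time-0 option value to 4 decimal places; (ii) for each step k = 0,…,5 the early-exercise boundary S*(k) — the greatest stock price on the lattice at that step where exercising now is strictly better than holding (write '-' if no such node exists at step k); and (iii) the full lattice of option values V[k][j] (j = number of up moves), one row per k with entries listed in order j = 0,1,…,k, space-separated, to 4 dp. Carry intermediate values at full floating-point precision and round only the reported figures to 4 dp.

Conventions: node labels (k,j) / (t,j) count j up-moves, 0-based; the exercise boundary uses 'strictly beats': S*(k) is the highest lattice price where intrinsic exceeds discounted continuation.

price = 11.8574
boundary = - - - - 55.1680 67.6281
tree:
11.8574
17.9296 5.5086
26.2514 9.2696 1.5313
36.9077 15.2425 2.9661 0.0000
49.2920 24.2699 5.7455 0.0000 0.0000
59.4565 36.8319 11.1291 0.0000 0.0000 0.0000
67.7482 49.2920 21.5575 0.0000 0.0000 0.0000 0.0000

Δt=0.17850, u=1.22586, d=0.81575, q=0.47772, disc=e^(-rΔt)=0.98846
k=6 terminal: V=max(K-S,0) → 67.7482 49.2920 21.5575 0.0000 0.0000 0.0000 0.0000
k=5: j=0 S=45.0035 intr=59.4565 cont=58.2515 V=59.4565[EX]; j=1 S=67.6281 intr=36.8319 cont=35.6269 V=36.8319[EX]; j=2 S=101.6267 intr=2.8333 cont=11.1291 V=11.1291[hold]; j=3 S=152.7175 intr=0.0000 cont=0.0000 V=0.0000[hold]; j=4 S=229.4930 intr=0.0000 cont=0.0000 V=0.0000[hold]; j=5 S=344.8658 intr=0.0000 cont=0.0000 V=0.0000[hold]  S*(5)=67.6281
k=4: j=0 S=55.1680 intr=49.2920 cont=48.0870 V=49.2920[EX]; j=1 S=82.9025 intr=21.5575 cont=24.2699 V=24.2699[hold]; j=2 S=124.5800 intr=0.0000 cont=5.7455 V=5.7455[hold]; j=3 S=187.2100 intr=0.0000 cont=0.0000 V=0.0000[hold]; j=4 S=281.3259 intr=0.0000 cont=0.0000 V=0.0000[hold]  S*(4)=55.1680
k=3: j=0 S=67.6281 intr=36.8319 cont=36.9077 V=36.9077[hold]; j=1 S=101.6267 intr=2.8333 cont=15.2425 V=15.2425[hold]; j=2 S=152.7175 intr=0.0000 cont=2.9661 V=2.9661[hold]; j=3 S=229.4930 intr=0.0000 cont=0.0000 V=0.0000[hold]  S*(3)=-
k=2: j=0 S=82.9025 intr=21.5575 cont=26.2514 V=26.2514[hold]; j=1 S=124.5800 intr=0.0000 cont=9.2696 V=9.2696[hold]; j=2 S=187.2100 intr=0.0000 cont=1.5313 V=1.5313[hold]  S*(2)=-
k=1: j=0 S=101.6267 intr=2.8333 cont=17.9296 V=17.9296[hold]; j=1 S=152.7175 intr=0.0000 cont=5.5086 V=5.5086[hold]  S*(1)=-
k=0: j=0 S=124.5800 intr=0.0000 cont=11.8574 V=11.8574[hold]  S*(0)=-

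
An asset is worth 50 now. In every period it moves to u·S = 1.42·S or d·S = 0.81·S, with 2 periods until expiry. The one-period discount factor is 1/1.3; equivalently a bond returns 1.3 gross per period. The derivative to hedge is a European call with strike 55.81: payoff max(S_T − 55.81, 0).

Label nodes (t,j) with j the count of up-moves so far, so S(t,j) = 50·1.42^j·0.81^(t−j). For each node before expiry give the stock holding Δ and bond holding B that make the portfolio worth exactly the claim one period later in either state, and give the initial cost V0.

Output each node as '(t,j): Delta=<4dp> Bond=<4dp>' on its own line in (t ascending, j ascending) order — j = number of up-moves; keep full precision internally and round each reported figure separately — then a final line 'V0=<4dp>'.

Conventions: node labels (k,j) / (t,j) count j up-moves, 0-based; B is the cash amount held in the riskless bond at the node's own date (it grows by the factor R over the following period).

(0,0): Delta=0.8859 Bond=-26.7900
(1,0): Delta=0.0688 Bond=-1.7364
(1,1): Delta=1.0000 Bond=-42.9308
V0=17.5031

Under the risk-neutral measure, an up-move has probability p* = (R−d)/(u−d) = 0.8033 and values discount at R = 1.3.
Terminal payoffs: V(2,0)=0.0000, V(2,1)=1.7000, V(2,2)=45.0100
  t=1,j=0: stock 40.5000 → up 57.5100 (V=1.7000), down 32.8050 (V=0.0000). Price 1.0504; hedge Δ=0.0688, bond B=-1.7364.
  t=1,j=1: stock 71.0000 → up 100.8200 (V=45.0100), down 57.5100 (V=1.7000). Price 28.0692; hedge Δ=1.0000, bond B=-42.9308.
  t=0,j=0: stock 50.0000 → up 71.0000 (V=28.0692), down 40.5000 (V=1.0504). Price 17.5031; hedge Δ=0.8859, bond B=-26.7900.
Verification: the root portfolio costs Δ(0,0)·S0 + B(0,0) = 17.5031, matching V0.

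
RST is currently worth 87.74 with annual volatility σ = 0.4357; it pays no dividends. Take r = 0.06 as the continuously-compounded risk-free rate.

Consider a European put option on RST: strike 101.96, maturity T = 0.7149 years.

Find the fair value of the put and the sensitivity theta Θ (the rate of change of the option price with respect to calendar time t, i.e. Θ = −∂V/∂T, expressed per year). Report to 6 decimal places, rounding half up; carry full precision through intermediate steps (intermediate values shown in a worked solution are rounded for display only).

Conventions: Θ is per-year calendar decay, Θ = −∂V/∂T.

σ√T = 0.4357·√0.7149 = 0.368392
d₁ = (ln(S/K) + (r+σ²/2)T) / (σ√T) = (ln(87.74/101.96) + (0.06+0.4357²/2)·0.7149) / 0.368392 = (-0.150203 + 0.110750) / 0.368392 = -0.107093
d₂ = d₁ − σ√T = -0.107093 − 0.368392 = -0.475485
e^{−rT} = 0.958013
N(−d₁) = 0.542643,  N(−d₂) = 0.682779
Put price V = K·e^{−rT}·N(−d₂) − S·N(−d₁) = 66.693216 − 47.611457 = 19.081759
φ(d₁) = (1/√(2π))·e^{−d₁²/2} = 0.396661
Θ = −S·φ(d₁)·σ/(2√T) + r·K·e^{−rT}·N(−d₂) = −8.967103 + 4.001593 = -4.965510

price = 19.081759
Θ = -4.965510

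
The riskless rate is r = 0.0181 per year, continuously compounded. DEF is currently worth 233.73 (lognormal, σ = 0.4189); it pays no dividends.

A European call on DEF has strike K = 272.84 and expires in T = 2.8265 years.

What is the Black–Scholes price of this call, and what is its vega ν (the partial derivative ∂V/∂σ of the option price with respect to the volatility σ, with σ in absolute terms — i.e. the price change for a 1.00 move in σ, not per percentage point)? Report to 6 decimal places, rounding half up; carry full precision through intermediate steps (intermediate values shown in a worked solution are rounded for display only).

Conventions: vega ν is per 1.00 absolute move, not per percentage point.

price = 55.796854
ν = 153.502631

σ√T = 0.4189·√2.8265 = 0.704263
d₁ = (ln(S/K) + (r+σ²/2)T) / (σ√T) = (ln(233.73/272.84) + (0.0181+0.4189²/2)·2.8265) / 0.704263 = (-0.154719 + 0.299153) / 0.704263 = 0.205085
d₂ = d₁ − σ√T = 0.205085 − 0.704263 = -0.499178
e^{−rT} = 0.950127
N(d₁) = 0.581247,  N(d₂) = 0.308827
Call price V = S·N(d₁) − K·e^{−rT}·N(d₂) = 135.854908 − 80.058054 = 55.796854
φ(d₁) = (1/√(2π))·e^{−d₁²/2} = 0.390640
ν = S·φ(d₁)·√T = 153.502631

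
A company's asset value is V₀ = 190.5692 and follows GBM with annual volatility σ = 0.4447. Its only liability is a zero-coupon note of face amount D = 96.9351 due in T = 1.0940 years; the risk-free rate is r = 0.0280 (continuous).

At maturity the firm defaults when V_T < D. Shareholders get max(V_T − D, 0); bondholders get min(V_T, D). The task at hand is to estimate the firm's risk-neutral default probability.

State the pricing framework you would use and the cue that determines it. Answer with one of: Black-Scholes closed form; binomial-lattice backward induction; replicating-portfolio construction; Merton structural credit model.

framework: Merton structural credit model

Key observation: the data describe a firm's assets (V₀ = 190.5692, GBM) and a single zero-coupon debt of face 96.9351, so credit quantities follow from equity-as-call in the structural model.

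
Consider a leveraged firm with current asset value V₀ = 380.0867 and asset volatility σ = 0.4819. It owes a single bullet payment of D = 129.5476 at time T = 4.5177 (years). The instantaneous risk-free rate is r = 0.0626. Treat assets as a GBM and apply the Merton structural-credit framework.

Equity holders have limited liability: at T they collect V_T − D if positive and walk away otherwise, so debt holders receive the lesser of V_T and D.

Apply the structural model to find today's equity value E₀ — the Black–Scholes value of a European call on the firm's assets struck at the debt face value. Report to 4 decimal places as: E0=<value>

E0=290.1950

With assets at 380.0867 and a single debt payment of 129.5476 at 4.5177 years:
d₁ = [ln(V₀/D) + (r + σ²/2)T] / (σ√T)
   = [ln(380.0867/129.5476) + (0.0626 + 0.5·0.4819²)·4.5177] / (0.4819·√4.5177)
   = [1.076351 + 0.807375] / 1.024273 = 1.839087
d₂ = d₁ − σ√T = 1.839087 − 1.024273 = 0.814814
N(d₁) = 0.967049,  N(d₂) = 0.792411,  e^(−rT) = 0.753664
E₀ = V₀·N(d₁) − D·e^(−rT)·N(d₂)
   = 380.0867·0.967049 − 129.5476·0.753664·0.792411 = 290.195038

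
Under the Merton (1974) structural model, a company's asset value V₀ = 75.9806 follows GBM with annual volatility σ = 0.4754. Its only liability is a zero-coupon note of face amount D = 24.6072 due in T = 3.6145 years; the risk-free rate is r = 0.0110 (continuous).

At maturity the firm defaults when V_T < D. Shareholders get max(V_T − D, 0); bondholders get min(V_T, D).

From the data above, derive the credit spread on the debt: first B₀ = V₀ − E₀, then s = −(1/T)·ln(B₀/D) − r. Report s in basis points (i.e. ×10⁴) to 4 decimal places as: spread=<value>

With assets at 75.9806 and a single debt payment of 24.6072 at 3.6145 years:
d₁ = [ln(V₀/D) + (r + σ²/2)T] / (σ√T)
   = [ln(75.9806/24.6072) + (0.0110 + 0.5·0.4754²)·3.6145] / (0.4754·√3.6145)
   = [1.127439 + 0.448207] / 0.903823 = 1.743313
d₂ = d₁ − σ√T = 1.743313 − 0.903823 = 0.839490
N(d₁) = 0.959361,  N(d₂) = 0.799403,  e^(−rT) = 0.961021
E₀ = V₀·N(d₁) − D·e^(−rT)·N(d₂)
   = 75.9806·0.959361 − 24.6072·0.961021·0.799403 = 53.988490
B₀ = V₀ − E₀ = 75.9806 − 53.988490 = 21.992110
spread = −(1/T)·ln(B₀/D) − r = −(1/3.6145)·ln(21.992110/24.6072) − 0.0110 = 0.02008461
in basis points: 0.02008461 × 10⁴ = 200.8461 bp

spread=200.8461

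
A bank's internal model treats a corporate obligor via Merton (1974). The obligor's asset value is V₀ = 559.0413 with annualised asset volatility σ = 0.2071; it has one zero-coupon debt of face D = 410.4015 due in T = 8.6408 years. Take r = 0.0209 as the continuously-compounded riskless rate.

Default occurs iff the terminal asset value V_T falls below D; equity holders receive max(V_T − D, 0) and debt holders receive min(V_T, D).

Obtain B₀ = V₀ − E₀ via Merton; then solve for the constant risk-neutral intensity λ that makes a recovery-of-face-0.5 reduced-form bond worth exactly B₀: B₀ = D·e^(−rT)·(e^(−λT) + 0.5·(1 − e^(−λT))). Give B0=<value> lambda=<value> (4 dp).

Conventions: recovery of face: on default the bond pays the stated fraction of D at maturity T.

B0=311.6696 lambda=0.0230

Equity is a call on the firm's assets struck at D = 410.4015:
d₁ = [ln(V₀/D) + (r + σ²/2)T] / (σ√T)
   = [ln(559.0413/410.4015) + (0.0209 + 0.5·0.2071²)·8.6408] / (0.2071·√8.6408)
   = [0.309087 + 0.365896] / 0.608775 = 1.108757
d₂ = d₁ − σ√T = 1.108757 − 0.608775 = 0.499981
N(d₁) = 0.866232,  N(d₂) = 0.691456,  e^(−rT) = 0.834775
E₀ = V₀·N(d₁) − D·e^(−rT)·N(d₂)
   = 559.0413·0.866232 − 410.4015·0.834775·0.691456 = 247.371735
B₀ = V₀ − E₀ = 559.0413 − 247.371735 = 311.669565
e^(−λT) = (B₀·e^(rT)/D − 0.5)/(1 − 0.5) = (311.6696·1.197927/410.4015 − 0.5)/0.5 = 0.81947428
λ = −ln(0.81947428)/8.6408 = 0.023041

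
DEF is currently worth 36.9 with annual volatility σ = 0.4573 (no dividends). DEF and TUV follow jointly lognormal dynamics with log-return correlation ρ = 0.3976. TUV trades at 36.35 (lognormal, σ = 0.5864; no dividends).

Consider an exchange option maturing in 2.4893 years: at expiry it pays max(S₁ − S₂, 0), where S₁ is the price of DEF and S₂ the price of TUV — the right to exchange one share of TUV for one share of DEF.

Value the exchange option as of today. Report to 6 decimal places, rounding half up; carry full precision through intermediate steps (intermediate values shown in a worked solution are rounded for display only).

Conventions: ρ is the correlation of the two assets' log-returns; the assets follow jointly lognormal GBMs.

exchange price = 13.254806

σ_eff = √(σ₁² + σ₂² − 2ρσ₁σ₂) = √(0.4573² + 0.5864² − 2·0.3976·0.4573·0.5864) = 0.582878
d₁ = (ln(S₁/S₂) + (q₂ − q₁ + σ_eff²/2)T) / (σ_eff√T) = (ln(36.9/36.35) + (0.0 − 0.0 + 0.169873)·2.4893) / 0.919637 = 0.476148
d₂ = d₁ − σ_eff√T = 0.476148 − 0.919637 = -0.443489
N(d₁) = 0.683016,  N(d₂) = 0.328706
V = S₁·e^{−q₁T}·N(d₁) − S₂·e^{−q₂T}·N(d₂) = 25.203274 − 11.948468 = 13.254806
Key observation: no risk-free rate is needed — with the second asset as numeraire the exchange option is a call on the ratio S₁/S₂, and r cancels out of the value.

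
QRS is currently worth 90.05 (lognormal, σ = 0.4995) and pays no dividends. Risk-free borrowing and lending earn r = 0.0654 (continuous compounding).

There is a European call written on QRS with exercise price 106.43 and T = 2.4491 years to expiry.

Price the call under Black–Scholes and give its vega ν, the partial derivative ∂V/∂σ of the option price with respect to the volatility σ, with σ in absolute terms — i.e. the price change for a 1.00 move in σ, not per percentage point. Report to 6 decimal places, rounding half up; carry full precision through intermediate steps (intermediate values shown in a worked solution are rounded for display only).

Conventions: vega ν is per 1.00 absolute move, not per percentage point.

price = 27.165860
ν = 52.265765

σ√T = 0.4995·√2.4491 = 0.781698
d₁ = (ln(S/K) + (r+σ²/2)T) / (σ√T) = (ln(90.05/106.43) + (0.0654+0.4995²/2)·2.4491) / 0.781698 = (-0.167122 + 0.465697) / 0.781698 = 0.381956
d₂ = d₁ − σ√T = 0.381956 − 0.781698 = -0.399741
e^{−rT} = 0.851998
N(d₁) = 0.648753,  N(d₂) = 0.344674
Call price V = S·N(d₁) − K·e^{−rT}·N(d₂) = 58.420215 − 31.254356 = 27.165860
φ(d₁) = (1/√(2π))·e^{−d₁²/2} = 0.370877
ν = S·φ(d₁)·√T = 52.265765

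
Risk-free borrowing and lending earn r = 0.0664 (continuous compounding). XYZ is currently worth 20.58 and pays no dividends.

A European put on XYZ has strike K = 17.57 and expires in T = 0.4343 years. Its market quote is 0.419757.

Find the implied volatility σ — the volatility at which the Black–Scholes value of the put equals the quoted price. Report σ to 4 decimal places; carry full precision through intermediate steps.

At σ = 0.3243 the Black–Scholes value reproduces the quote:
σ√T = 0.3243·√0.4343 = 0.213718
d₁ = (ln(S/K) + (r+σ²/2)T) / (σ√T) = (ln(20.58/17.57) + (0.0664+0.3243²/2)·0.4343) / 0.213718 = (0.158127 + 0.051675) / 0.213718 = 0.981676
d₂ = d₁ − σ√T = 0.981676 − 0.213718 = 0.767957
e^{−rT} = 0.971574
N(−d₁) = 0.163130,  N(−d₂) = 0.221256
V = K·e^{−rT}·N(−d₂) − S·N(−d₁) = 3.776969 − 3.357212 = 0.419757 (the quoted price), and the Black–Scholes price is strictly increasing in σ, so σ is unique

sigma = 0.3243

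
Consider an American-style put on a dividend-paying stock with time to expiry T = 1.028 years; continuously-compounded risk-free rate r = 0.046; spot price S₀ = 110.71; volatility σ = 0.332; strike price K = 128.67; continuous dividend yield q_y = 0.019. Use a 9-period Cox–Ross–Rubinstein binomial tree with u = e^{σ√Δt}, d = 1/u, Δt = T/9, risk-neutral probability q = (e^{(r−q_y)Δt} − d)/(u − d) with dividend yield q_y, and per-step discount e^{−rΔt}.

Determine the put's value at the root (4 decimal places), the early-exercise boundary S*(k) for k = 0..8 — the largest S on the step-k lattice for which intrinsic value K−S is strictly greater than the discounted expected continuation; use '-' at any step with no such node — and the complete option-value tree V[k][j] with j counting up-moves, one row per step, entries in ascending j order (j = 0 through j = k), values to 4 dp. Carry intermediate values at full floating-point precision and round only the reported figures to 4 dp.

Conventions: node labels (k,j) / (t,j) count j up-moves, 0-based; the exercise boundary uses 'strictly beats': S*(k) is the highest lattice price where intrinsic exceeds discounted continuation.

price = 24.5082
boundary = - - - 79.0672 88.4559 79.0672 88.4559 98.9593 110.7100
tree:
24.5082
31.9435 16.9012
40.4293 23.3050 10.3041
49.6028 31.1546 15.2464 5.1827
57.9949 40.2141 21.8999 8.3668 1.8676
65.4963 49.6028 30.3400 13.2008 3.3391 0.3298
72.2015 57.9949 40.2141 20.2141 5.9181 0.6446 0.0000
78.1951 65.4963 49.6028 29.7107 10.3781 1.2600 0.0000 0.0000
83.5524 72.2015 57.9949 40.2141 17.9600 2.4628 0.0000 0.0000 0.0000
88.3412 78.1951 65.4963 49.6028 29.7107 4.8140 0.0000 0.0000 0.0000 0.0000

Δt=0.11422  u=1.11874  d=0.89386  q=0.48571  discount=0.99476
step 9 (expiry): payoffs max(K−S,0) = 88.3412 78.1951 65.4963 49.6028 29.7107 4.8140 0.0000 0.0000 0.0000 0.0000
step 8: (k=8,j=0): S=45.1176, K−S=83.5524, hold=82.9760 ⇒ V=83.5524 exercise | (k=8,j=1): S=56.4685, K−S=72.2015, hold=71.6497 ⇒ V=72.2015 exercise | (k=8,j=2): S=70.6751, K−S=57.9949, hold=57.4739 ⇒ V=57.9949 exercise | (k=8,j=3): S=88.4559, K−S=40.2141, hold=39.7316 ⇒ V=40.2141 exercise | (k=8,j=4): S=110.7100, K−S=17.9600, hold=17.5257 ⇒ V=17.9600 exercise | (k=8,j=5): S=138.5630, K−S=0.0000, hold=2.4628 ⇒ V=2.4628 continue | (k=8,j=6): S=173.4233, K−S=0.0000, hold=0.0000 ⇒ V=0.0000 continue | (k=8,j=7): S=217.0540, K−S=0.0000, hold=0.0000 ⇒ V=0.0000 continue | (k=8,j=8): S=271.6614, K−S=0.0000, hold=0.0000 ⇒ V=0.0000 continue  boundary S*=110.7100
step 7: (k=7,j=0): S=50.4749, K−S=78.1951, hold=77.6302 ⇒ V=78.1951 exercise | (k=7,j=1): S=63.1737, K−S=65.4963, hold=64.9590 ⇒ V=65.4963 exercise | (k=7,j=2): S=79.0672, K−S=49.6028, hold=49.0999 ⇒ V=49.6028 exercise | (k=7,j=3): S=98.9593, K−S=29.7107, hold=29.2509 ⇒ V=29.7107 exercise | (k=7,j=4): S=123.8560, K−S=4.8140, hold=10.3781 ⇒ V=10.3781 continue | (k=7,j=5): S=155.0163, K−S=0.0000, hold=1.2600 ⇒ V=1.2600 continue | (k=7,j=6): S=194.0160, K−S=0.0000, hold=0.0000 ⇒ V=0.0000 continue | (k=7,j=7): S=242.8275, K−S=0.0000, hold=0.0000 ⇒ V=0.0000 continue  boundary S*=98.9593
step 6: (k=6,j=0): S=56.4685, K−S=72.2015, hold=71.6497 ⇒ V=72.2015 exercise | (k=6,j=1): S=70.6751, K−S=57.9949, hold=57.4739 ⇒ V=57.9949 exercise | (k=6,j=2): S=88.4559, K−S=40.2141, hold=39.7316 ⇒ V=40.2141 exercise | (k=6,j=3): S=110.7100, K−S=17.9600, hold=20.2141 ⇒ V=20.2141 continue | (k=6,j=4): S=138.5630, K−S=0.0000, hold=5.9181 ⇒ V=5.9181 continue | (k=6,j=5): S=173.4233, K−S=0.0000, hold=0.6446 ⇒ V=0.6446 continue | (k=6,j=6): S=217.0540, K−S=0.0000, hold=0.0000 ⇒ V=0.0000 continue  boundary S*=88.4559
step 5: (k=5,j=0): S=63.1737, K−S=65.4963, hold=64.9590 ⇒ V=65.4963 exercise | (k=5,j=1): S=79.0672, K−S=49.6028, hold=49.0999 ⇒ V=49.6028 exercise | (k=5,j=2): S=98.9593, K−S=29.7107, hold=30.3400 ⇒ V=30.3400 continue | (k=5,j=3): S=123.8560, K−S=4.8140, hold=13.2008 ⇒ V=13.2008 continue | (k=5,j=4): S=155.0163, K−S=0.0000, hold=3.3391 ⇒ V=3.3391 continue | (k=5,j=5): S=194.0160, K−S=0.0000, hold=0.3298 ⇒ V=0.3298 continue  boundary S*=79.0672
step 4: (k=4,j=0): S=70.6751, K−S=57.9949, hold=57.4739 ⇒ V=57.9949 exercise | (k=4,j=1): S=88.4559, K−S=40.2141, hold=40.0357 ⇒ V=40.2141 exercise | (k=4,j=2): S=110.7100, K−S=17.9600, hold=21.8999 ⇒ V=21.8999 continue | (k=4,j=3): S=138.5630, K−S=0.0000, hold=8.3668 ⇒ V=8.3668 continue | (k=4,j=4): S=173.4233, K−S=0.0000, hold=1.8676 ⇒ V=1.8676 continue  boundary S*=88.4559
step 3: (k=3,j=0): S=79.0672, K−S=49.6028, hold=49.0999 ⇒ V=49.6028 exercise | (k=3,j=1): S=98.9593, K−S=29.7107, hold=31.1546 ⇒ V=31.1546 continue | (k=3,j=2): S=123.8560, K−S=4.8140, hold=15.2464 ⇒ V=15.2464 continue | (k=3,j=3): S=155.0163, K−S=0.0000, hold=5.1827 ⇒ V=5.1827 continue  boundary S*=79.0672
step 2: (k=2,j=0): S=88.4559, K−S=40.2141, hold=40.4293 ⇒ V=40.4293 continue | (k=2,j=1): S=110.7100, K−S=17.9600, hold=23.3050 ⇒ V=23.3050 continue | (k=2,j=2): S=138.5630, K−S=0.0000, hold=10.3041 ⇒ V=10.3041 continue  boundary S*=-
step 1: (k=1,j=0): S=98.9593, K−S=29.7107, hold=31.9435 ⇒ V=31.9435 continue | (k=1,j=1): S=123.8560, K−S=4.8140, hold=16.9012 ⇒ V=16.9012 continue  boundary S*=-
step 0: (k=0,j=0): S=110.7100, K−S=17.9600, hold=24.5082 ⇒ V=24.5082 continue  boundary S*=-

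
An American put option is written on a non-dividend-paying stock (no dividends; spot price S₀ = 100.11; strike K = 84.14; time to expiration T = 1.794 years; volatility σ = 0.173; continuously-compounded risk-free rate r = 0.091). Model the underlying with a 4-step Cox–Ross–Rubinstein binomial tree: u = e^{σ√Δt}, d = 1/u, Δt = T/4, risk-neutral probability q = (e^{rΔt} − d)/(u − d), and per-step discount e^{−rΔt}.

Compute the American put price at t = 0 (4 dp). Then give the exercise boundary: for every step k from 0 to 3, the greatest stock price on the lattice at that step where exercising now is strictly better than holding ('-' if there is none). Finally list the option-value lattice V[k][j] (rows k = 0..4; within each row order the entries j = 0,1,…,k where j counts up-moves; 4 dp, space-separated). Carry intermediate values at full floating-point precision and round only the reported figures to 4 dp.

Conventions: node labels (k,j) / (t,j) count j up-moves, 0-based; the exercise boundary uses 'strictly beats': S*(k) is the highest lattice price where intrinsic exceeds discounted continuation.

price = 0.8425
boundary = - - - 70.7176
tree:
0.8425
2.1775 0.1790
5.4966 0.5333 0.0000
13.4224 1.5892 0.0000 0.0000
21.1588 4.7357 0.0000 0.0000 0.0000

Δt=0.44850, u=1.12284, d=0.89060, q=0.65045, disc=e^(-rΔt)=0.96001
k=4 terminal: V=max(K-S,0) → 21.1588 4.7357 0.0000 0.0000 0.0000
k=3: j=0 S=70.7176 intr=13.4224 cont=10.0575 V=13.4224[EX]; j=1 S=89.1581 intr=0.0000 cont=1.5892 V=1.5892[hold]; j=2 S=112.4072 intr=0.0000 cont=0.0000 V=0.0000[hold]; j=3 S=141.7188 intr=0.0000 cont=0.0000 V=0.0000[hold]  S*(3)=70.7176
k=2: j=0 S=79.4043 intr=4.7357 cont=5.4966 V=5.4966[hold]; j=1 S=100.1100 intr=0.0000 cont=0.5333 V=0.5333[hold]; j=2 S=126.2149 intr=0.0000 cont=0.0000 V=0.0000[hold]  S*(2)=-
k=1: j=0 S=89.1581 intr=0.0000 cont=2.1775 V=2.1775[hold]; j=1 S=112.4072 intr=0.0000 cont=0.1790 V=0.1790[hold]  S*(1)=-
k=0: j=0 S=100.1100 intr=0.0000 cont=0.8425 V=0.8425[hold]  S*(0)=-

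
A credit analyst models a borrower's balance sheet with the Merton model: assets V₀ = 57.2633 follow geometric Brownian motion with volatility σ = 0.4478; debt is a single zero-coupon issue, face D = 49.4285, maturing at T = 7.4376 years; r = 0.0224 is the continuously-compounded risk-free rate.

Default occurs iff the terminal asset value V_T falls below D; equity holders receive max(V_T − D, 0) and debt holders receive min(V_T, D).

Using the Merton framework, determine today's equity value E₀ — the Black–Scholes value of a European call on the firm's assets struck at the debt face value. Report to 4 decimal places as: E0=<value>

With assets at 57.2633 and a single debt payment of 49.4285 at 7.4376 years:
d₁ = [ln(V₀/D) + (r + σ²/2)T] / (σ√T)
   = [ln(57.2633/49.4285) + (0.0224 + 0.5·0.4478²)·7.4376] / (0.4478·√7.4376)
   = [0.147133 + 0.912314] / 1.221239 = 0.867518
d₂ = d₁ − σ√T = 0.867518 − 1.221239 = -0.353720
N(d₁) = 0.807171,  N(d₂) = 0.361774,  e^(−rT) = 0.846536
E₀ = V₀·N(d₁) − D·e^(−rT)·N(d₂)
   = 57.2633·0.807171 − 49.4285·0.846536·0.361774 = 31.083545

E0=31.0835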